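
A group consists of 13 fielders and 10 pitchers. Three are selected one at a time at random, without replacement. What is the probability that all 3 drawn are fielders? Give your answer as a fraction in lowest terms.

26/161

Multiply the conditional probabilities at each draw: 13/23 · 12/22 · 11/21 = 1716/10626 = 26/161.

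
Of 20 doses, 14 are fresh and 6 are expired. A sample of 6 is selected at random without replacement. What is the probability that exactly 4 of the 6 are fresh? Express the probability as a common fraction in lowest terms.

There are C(20,6) = 38760 ways to choose 6 from 20.
Selections with exactly 4 fresh: choose 4 of the 14 fresh and 2 of the 6 expired, C(14,4)·C(6,2) = 1001·15 = 15015.
Probability = 15015/38760 = 1001/2584.

1001/2584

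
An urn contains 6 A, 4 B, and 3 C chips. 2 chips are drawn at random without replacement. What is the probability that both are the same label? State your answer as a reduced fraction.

4/13

There are C(13,2) = 78 ways to draw 2 chips.
All same label: C(6,2) + C(4,2) + C(3,2) = 15 + 6 + 3 = 24.
Probability = 24/78 = 4/13.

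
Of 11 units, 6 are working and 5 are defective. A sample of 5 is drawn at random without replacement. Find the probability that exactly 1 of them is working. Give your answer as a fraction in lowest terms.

Total number of selections: C(11,5) = 462.
Selections with exactly 1 working: choose 1 of the 6 working and 4 of the 5 defective, C(6,1)·C(5,4) = 6·5 = 30.
Probability = 30/462 = 5/77.

5/77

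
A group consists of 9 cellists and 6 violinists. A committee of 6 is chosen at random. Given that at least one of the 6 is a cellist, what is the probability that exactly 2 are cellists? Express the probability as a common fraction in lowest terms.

Work in counts. Selections with at least one cellist: C(15,6) − C(6,6) = 5005 − 1 = 5004.
Of those, selections where exactly 2 are cellists: C(9,2)·C(6,4) = 36·15 = 540.
Conditional probability = 540/5004 = 15/139.

15/139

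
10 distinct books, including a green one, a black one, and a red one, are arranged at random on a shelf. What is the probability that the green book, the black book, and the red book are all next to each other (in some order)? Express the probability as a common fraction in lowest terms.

There are 10! = 3628800 arrangements.
Treat the three as one block: 8! placements × 3! orders within the block = 40320·6 = 241920.
Probability = 241920/3628800 = 1/15.

1/15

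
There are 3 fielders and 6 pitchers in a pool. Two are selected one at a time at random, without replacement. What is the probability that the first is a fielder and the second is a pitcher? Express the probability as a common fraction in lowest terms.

1/4

Multiply the conditional probabilities at each draw: 3/9 · 6/8 = 18/72 = 1/4.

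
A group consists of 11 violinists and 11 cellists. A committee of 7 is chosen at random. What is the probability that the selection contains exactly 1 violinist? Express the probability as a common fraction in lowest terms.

77/2584

There are C(22,7) = 170544 ways to choose 7 from 22.
Selections with exactly 1 violinist: choose 1 of the 11 violinists and 6 of the 11 cellists, C(11,1)·C(11,6) = 11·462 = 5082.
Probability = 5082/170544 = 77/2584.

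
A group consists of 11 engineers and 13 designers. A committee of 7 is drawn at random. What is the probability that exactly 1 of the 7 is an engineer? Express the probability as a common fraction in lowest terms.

There are C(24,7) = 346104 ways to choose 7 from 24.
Selections with exactly 1 engineer: choose 1 of the 11 engineers and 6 of the 13 designers, C(11,1)·C(13,6) = 11·1716 = 18876.
Probability = 18876/346104 = 143/2622.

143/2622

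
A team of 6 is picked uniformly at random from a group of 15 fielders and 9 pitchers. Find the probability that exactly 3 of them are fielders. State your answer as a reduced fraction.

The sample space is all 6-subsets of the 24: C(24,6) = 134596.
Selections with exactly 3 fielders: choose 3 of the 15 fielders and 3 of the 9 pitchers, C(15,3)·C(9,3) = 455·84 = 38220.
Probability = 38220/134596 = 1365/4807.

1365/4807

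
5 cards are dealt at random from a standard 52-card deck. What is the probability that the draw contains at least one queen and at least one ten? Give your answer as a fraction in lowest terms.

6509/64974

There are C(52,5) = 2598960 possible draws.
By inclusion-exclusion on the complements, draws missing all queens or all tens: C(48,5) + C(48,5) − C(44,5) = 1712304 + 1712304 − 1086008 = 2338600.
So draws with at least one of each: 2598960 − 2338600 = 260360, probability 260360/2598960 = 6509/64974.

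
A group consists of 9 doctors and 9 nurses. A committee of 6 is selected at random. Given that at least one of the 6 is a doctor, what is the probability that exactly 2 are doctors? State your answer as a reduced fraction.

27/110

Work in counts. Selections with at least one doctor: C(18,6) − C(9,6) = 18564 − 84 = 18480.
Of those, selections where exactly 2 are doctors: C(9,2)·C(9,4) = 36·126 = 4536.
Conditional probability = 4536/18480 = 27/110.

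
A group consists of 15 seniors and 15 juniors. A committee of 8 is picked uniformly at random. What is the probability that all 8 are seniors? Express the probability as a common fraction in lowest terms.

There are C(30,8) = 5852925 possible selections.
Selections with all seniors: C(15,8) = 6435.
Probability = 6435/5852925 = 11/10005.

11/10005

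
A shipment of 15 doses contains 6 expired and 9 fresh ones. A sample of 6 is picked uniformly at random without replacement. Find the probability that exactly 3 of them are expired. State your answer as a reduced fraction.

48/143

There are C(15,6) = 5005 ways to choose 6 from 15.
Selections with exactly 3 expired: choose 3 of the 6 expired and 3 of the 9 fresh, C(6,3)·C(9,3) = 20·84 = 1680.
Probability = 1680/5005 = 48/143.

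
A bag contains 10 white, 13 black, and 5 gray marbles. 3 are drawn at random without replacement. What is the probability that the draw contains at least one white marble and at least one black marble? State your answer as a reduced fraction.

There are C(28,3) = 3276 possible draws.
By inclusion-exclusion on the complements, draws missing all white or all black: C(18,3) + C(15,3) − C(5,3) = 816 + 455 − 10 = 1261.
So draws with at least one of each: 3276 − 1261 = 2015, probability 2015/3276 = 155/252.

155/252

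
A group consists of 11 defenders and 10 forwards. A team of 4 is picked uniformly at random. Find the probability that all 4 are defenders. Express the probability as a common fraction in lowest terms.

22/399

There are C(21,4) = 5985 possible selections.
Selections with all defenders: C(11,4) = 330.
Probability = 330/5985 = 22/399.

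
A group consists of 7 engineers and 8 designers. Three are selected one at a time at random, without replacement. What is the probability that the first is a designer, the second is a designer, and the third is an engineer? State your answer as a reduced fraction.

Multiply the conditional probabilities at each draw: 8/15 · 7/14 · 7/13 = 392/2730 = 28/195.

28/195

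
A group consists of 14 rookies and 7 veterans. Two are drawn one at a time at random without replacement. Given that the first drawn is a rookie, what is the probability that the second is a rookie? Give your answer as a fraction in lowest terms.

13/20

After removing one rookie, 20 remain: 13 rookies and 7 veterans.
So the probability the next is a rookie is 13/20.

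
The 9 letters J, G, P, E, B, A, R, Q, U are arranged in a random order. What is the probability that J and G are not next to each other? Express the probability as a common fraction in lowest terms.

There are 9! = 362880 arrangements.
Arrangements with J and G adjacent: 2·8! = 80640.
So not adjacent: 362880 − 80640 = 282240, probability 282240/362880 = 7/9.

7/9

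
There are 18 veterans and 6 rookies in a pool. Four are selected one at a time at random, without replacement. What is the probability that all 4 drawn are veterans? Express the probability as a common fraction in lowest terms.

510/1771

Multiply the conditional probabilities at each draw: 18/24 · 17/23 · 16/22 · 15/21 = 73440/255024 = 510/1771.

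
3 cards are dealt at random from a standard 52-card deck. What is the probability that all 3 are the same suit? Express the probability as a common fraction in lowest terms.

There are C(52,3) = 22100 possible 3-card hands.
Hands of one suit: 4 suits × C(13,3) = 4·286 = 1144.
Probability = 1144/22100 = 22/425.

22/425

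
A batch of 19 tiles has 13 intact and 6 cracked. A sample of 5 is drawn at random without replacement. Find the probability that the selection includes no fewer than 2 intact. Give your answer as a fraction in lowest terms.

Total selections: C(19,5) = 11628.
Count the complement (fewer than 2 intact): C(13,0)·C(6,5) + C(13,1)·C(6,4) = 6 + 195 = 201.
Probability = 1 − 201/11628 = 11427/11628 = 3809/3876.

3809/3876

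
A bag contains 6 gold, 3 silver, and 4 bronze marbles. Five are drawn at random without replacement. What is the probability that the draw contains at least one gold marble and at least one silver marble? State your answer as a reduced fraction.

There are C(13,5) = 1287 possible draws.
By inclusion-exclusion on the complements, draws missing all gold or all silver: C(7,5) + C(10,5) − C(4,5) = 21 + 252 − 0 = 273.
So draws with at least one of each: 1287 − 273 = 1014, probability 1014/1287 = 26/33.

26/33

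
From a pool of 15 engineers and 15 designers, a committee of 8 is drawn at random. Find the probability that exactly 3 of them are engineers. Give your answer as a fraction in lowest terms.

7007/30015

Total number of selections: C(30,8) = 5852925.
Selections with exactly 3 engineers: choose 3 of the 15 engineers and 5 of the 15 designers, C(15,3)·C(15,5) = 455·3003 = 1366365.
Probability = 1366365/5852925 = 7007/30015.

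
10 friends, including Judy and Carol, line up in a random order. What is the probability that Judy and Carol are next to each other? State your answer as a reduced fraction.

1/5

There are 10! = 3628800 arrangements.
Treat Judy and Carol as a block: 9! arrangements of the blocks × 2 orders within the block = 2·362880 = 725760.
Probability = 725760/3628800 = 1/5.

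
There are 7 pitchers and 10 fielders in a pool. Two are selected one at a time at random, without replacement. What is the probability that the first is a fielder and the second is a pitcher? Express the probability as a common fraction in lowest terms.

35/136

Multiply the conditional probabilities at each draw: 10/17 · 7/16 = 70/272 = 35/136.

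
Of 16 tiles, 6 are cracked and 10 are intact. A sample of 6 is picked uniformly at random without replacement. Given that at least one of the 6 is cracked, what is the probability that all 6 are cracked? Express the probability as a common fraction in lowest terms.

Work in counts. Selections with at least one cracked: C(16,6) − C(10,6) = 8008 − 210 = 7798.
Of those, selections where all 6 are cracked: C(6,6) = 1.
Conditional probability = 1/7798.

1/7798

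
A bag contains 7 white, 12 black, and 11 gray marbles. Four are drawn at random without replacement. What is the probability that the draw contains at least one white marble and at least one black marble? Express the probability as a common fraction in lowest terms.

There are C(30,4) = 27405 possible draws.
By inclusion-exclusion on the complements, draws missing all white or all black: C(23,4) + C(18,4) − C(11,4) = 8855 + 3060 − 330 = 11585.
So draws with at least one of each: 27405 − 11585 = 15820, probability 15820/27405 = 452/783.

452/783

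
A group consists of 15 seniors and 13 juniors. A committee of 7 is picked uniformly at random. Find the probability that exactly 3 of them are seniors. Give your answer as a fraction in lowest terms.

455/1656

Total number of selections: C(28,7) = 1184040.
Selections with exactly 3 seniors: choose 3 of the 15 seniors and 4 of the 13 juniors, C(15,3)·C(13,4) = 455·715 = 325325.
Probability = 325325/1184040 = 455/1656.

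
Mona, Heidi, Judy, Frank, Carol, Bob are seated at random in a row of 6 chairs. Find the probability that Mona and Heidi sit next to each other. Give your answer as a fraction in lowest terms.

1/3

There are 6! = 720 arrangements.
Treat Mona and Heidi as a block: 5! arrangements of the blocks × 2 orders within the block = 2·120 = 240.
Probability = 240/720 = 1/3.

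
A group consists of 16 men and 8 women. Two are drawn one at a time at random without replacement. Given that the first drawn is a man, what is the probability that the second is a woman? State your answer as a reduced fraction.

8/23

After removing one man, 23 remain: 15 men and 8 women.
So the probability the next is a woman is 8/23.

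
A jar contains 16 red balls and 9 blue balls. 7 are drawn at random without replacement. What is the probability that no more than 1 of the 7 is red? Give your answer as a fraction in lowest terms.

There are C(25,7) = 480700 ways to choose the 7.
Favorable selections (no more than 1 red): C(16,0)·C(9,7) + C(16,1)·C(9,6) = 36 + 1344 = 1380.
Probability = 1380/480700 = 3/1045.

3/1045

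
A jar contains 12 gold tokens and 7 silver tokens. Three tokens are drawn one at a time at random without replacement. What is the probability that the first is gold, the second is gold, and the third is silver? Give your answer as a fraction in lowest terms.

154/969

Multiply the conditional probabilities at each draw: 12/19 · 11/18 · 7/17 = 924/5814 = 154/969.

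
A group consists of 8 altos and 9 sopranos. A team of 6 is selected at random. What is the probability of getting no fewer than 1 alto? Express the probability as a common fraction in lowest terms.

439/442

There are C(17,6) = 12376 ways to choose the 6.
The complement is all 6 are sopranos: C(9,6) = 84.
Probability = 1 − 84/12376 = 12292/12376 = 439/442.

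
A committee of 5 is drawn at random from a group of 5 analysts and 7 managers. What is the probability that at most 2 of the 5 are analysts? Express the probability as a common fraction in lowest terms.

91/132

Total selections: C(12,5) = 792.
Favorable selections (at most 2 analysts): C(5,0)·C(7,5) + C(5,1)·C(7,4) + C(5,2)·C(7,3) = 21 + 175 + 350 = 546.
Probability = 546/792 = 91/132.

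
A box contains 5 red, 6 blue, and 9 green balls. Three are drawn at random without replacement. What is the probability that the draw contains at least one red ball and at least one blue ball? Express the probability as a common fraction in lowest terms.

27/76

There are C(20,3) = 1140 possible draws.
By inclusion-exclusion on the complements, draws missing all red or all blue: C(15,3) + C(14,3) − C(9,3) = 455 + 364 − 84 = 735.
So draws with at least one of each: 1140 − 735 = 405, probability 405/1140 = 27/76.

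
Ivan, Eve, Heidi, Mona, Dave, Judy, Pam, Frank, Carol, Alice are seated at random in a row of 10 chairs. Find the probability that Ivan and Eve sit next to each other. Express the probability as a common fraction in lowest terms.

1/5

There are 10! = 3628800 arrangements.
Treat Ivan and Eve as a block: 9! arrangements of the blocks × 2 orders within the block = 2·362880 = 725760.
Probability = 725760/3628800 = 1/5.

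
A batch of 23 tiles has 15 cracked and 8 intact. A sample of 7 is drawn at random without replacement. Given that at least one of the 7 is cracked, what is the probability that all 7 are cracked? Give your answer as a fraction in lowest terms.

6435/245149

Work in counts. Selections with at least one cracked: C(23,7) − C(8,7) = 245157 − 8 = 245149.
Of those, selections where all 7 are cracked: C(15,7) = 6435.
Conditional probability = 6435/245149.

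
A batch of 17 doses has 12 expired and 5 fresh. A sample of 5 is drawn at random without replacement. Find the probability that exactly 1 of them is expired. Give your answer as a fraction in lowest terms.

The sample space is all 5-subsets of the 17: C(17,5) = 6188.
Selections with exactly 1 expired: choose 1 of the 12 expired and 4 of the 5 fresh, C(12,1)·C(5,4) = 12·5 = 60.
Probability = 60/6188 = 15/1547.

15/1547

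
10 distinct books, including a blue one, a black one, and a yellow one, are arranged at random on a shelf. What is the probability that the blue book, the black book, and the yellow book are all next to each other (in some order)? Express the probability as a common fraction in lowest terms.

1/15

There are 10! = 3628800 arrangements.
Treat the three as one block: 8! placements × 3! orders within the block = 40320·6 = 241920.
Probability = 241920/3628800 = 1/15.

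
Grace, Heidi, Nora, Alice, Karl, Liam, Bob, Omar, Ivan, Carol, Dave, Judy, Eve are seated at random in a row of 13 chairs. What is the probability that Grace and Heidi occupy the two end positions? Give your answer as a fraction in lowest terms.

1/78

There are 13! = 6227020800 arrangements.
Place Grace and Heidi at the ends in 2 ways, arrange the remaining 11 in 11! = 39916800 ways: 2·39916800 = 79833600.
Probability = 79833600/6227020800 = 1/78.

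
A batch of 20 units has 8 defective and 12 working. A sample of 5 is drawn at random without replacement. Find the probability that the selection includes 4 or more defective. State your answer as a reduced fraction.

Total selections: C(20,5) = 15504.
Favorable selections (4 or more defective): C(8,4)·C(12,1) + C(8,5)·C(12,0) = 840 + 56 = 896.
Probability = 896/15504 = 56/969.

56/969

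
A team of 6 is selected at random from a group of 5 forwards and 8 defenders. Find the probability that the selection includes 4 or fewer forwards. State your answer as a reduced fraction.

427/429

There are C(13,6) = 1716 ways to choose the 6.
The complement is exactly 5 forwards: C(5,5)·C(8,1) = 8.
Probability = 1 − 8/1716 = 1708/1716 = 427/429.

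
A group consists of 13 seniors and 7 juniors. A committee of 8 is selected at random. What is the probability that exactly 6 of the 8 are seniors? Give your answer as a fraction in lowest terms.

There are C(20,8) = 125970 ways to choose 8 from 20.
Selections with exactly 6 seniors: choose 6 of the 13 seniors and 2 of the 7 juniors, C(13,6)·C(7,2) = 1716·21 = 36036.
Probability = 36036/125970 = 462/1615.

462/1615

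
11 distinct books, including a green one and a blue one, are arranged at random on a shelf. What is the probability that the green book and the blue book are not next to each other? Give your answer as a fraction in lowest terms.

There are 11! = 39916800 arrangements.
Arrangements with the green book and the blue book adjacent: 2·10! = 7257600.
So not adjacent: 39916800 − 7257600 = 32659200, probability 32659200/39916800 = 9/11.

9/11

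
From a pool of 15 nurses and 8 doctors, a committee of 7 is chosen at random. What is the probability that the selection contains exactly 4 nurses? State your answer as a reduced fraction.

25480/81719

There are C(23,7) = 245157 ways to choose 7 from 23.
Selections with exactly 4 nurses: choose 4 of the 15 nurses and 3 of the 8 doctors, C(15,4)·C(8,3) = 1365·56 = 76440.
Probability = 76440/245157 = 25480/81719.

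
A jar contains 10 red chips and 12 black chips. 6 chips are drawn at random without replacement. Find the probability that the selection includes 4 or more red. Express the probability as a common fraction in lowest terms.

74/323

There are C(22,6) = 74613 ways to choose the 6.
Favorable selections (4 or more red): C(10,4)·C(12,2) + C(10,5)·C(12,1) + C(10,6)·C(12,0) = 13860 + 3024 + 210 = 17094.
Probability = 17094/74613 = 74/323.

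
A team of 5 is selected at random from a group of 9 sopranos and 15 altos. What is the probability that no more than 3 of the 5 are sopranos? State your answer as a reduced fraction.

Total selections: C(24,5) = 42504.
Favorable selections (no more than 3 sopranos): C(9,0)·C(15,5) + C(9,1)·C(15,4) + C(9,2)·C(15,3) + C(9,3)·C(15,2) = 3003 + 12285 + 16380 + 8820 = 40488.
Probability = 40488/42504 = 241/253.

241/253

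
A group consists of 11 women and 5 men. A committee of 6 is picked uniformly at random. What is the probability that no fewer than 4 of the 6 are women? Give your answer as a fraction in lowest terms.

There are C(16,6) = 8008 ways to choose the 6.
Favorable selections (no fewer than 4 women): C(11,4)·C(5,2) + C(11,5)·C(5,1) + C(11,6)·C(5,0) = 3300 + 2310 + 462 = 6072.
Probability = 6072/8008 = 69/91.

69/91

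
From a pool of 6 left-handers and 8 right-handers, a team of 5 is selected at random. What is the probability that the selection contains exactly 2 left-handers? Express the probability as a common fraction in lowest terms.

60/143

Total number of selections: C(14,5) = 2002.
Selections with exactly 2 left-handers: choose 2 of the 6 left-handers and 3 of the 8 right-handers, C(6,2)·C(8,3) = 15·56 = 840.
Probability = 840/2002 = 60/143.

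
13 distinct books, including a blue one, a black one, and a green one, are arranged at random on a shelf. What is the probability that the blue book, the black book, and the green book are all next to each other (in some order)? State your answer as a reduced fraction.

1/26

There are 13! = 6227020800 arrangements.
Treat the three as one block: 11! placements × 3! orders within the block = 39916800·6 = 239500800.
Probability = 239500800/6227020800 = 1/26.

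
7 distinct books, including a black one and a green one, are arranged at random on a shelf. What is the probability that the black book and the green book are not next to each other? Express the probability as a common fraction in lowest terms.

5/7

There are 7! = 5040 arrangements.
Arrangements with the black book and the green book adjacent: 2·6! = 1440.
So not adjacent: 5040 − 1440 = 3600, probability 3600/5040 = 5/7.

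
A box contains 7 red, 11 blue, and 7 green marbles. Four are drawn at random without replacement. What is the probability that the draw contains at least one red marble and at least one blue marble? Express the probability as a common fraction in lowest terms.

392/575

There are C(25,4) = 12650 possible draws.
By inclusion-exclusion on the complements, draws missing all red or all blue: C(18,4) + C(14,4) − C(7,4) = 3060 + 1001 − 35 = 4026.
So draws with at least one of each: 12650 − 4026 = 8624, probability 8624/12650 = 392/575.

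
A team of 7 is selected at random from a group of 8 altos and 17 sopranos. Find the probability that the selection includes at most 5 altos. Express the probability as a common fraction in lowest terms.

Total selections: C(25,7) = 480700.
Count the complement (more than 5 altos): C(8,6)·C(17,1) + C(8,7)·C(17,0) = 476 + 8 = 484.
Probability = 1 − 484/480700 = 480216/480700 = 10914/10925.

10914/10925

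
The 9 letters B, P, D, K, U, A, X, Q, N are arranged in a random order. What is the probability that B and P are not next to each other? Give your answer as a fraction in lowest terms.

There are 9! = 362880 arrangements.
Arrangements with B and P adjacent: 2·8! = 80640.
So not adjacent: 362880 − 80640 = 282240, probability 282240/362880 = 7/9.

7/9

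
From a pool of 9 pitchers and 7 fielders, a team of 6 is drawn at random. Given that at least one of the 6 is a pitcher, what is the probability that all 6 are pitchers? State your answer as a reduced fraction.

4/381

Work in counts. Selections with at least one pitcher: C(16,6) − C(7,6) = 8008 − 7 = 8001.
Of those, selections where all 6 are pitchers: C(9,6) = 84.
Conditional probability = 84/8001 = 4/381.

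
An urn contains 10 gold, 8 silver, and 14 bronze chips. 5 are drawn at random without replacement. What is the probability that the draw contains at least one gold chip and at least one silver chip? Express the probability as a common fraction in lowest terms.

155/232

There are C(32,5) = 201376 possible draws.
By inclusion-exclusion on the complements, draws missing all gold or all silver: C(22,5) + C(24,5) − C(14,5) = 26334 + 42504 − 2002 = 66836.
So draws with at least one of each: 201376 − 66836 = 134540, probability 134540/201376 = 155/232.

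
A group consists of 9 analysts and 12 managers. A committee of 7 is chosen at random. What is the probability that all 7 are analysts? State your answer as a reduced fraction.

There are C(21,7) = 116280 possible selections.
Selections with all analysts: C(9,7) = 36.
Probability = 36/116280 = 1/3230.

1/3230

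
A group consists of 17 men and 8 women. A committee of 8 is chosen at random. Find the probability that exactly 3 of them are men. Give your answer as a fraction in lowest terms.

The sample space is all 8-subsets of the 25: C(25,8) = 1081575.
Selections with exactly 3 men: choose 3 of the 17 men and 5 of the 8 women, C(17,3)·C(8,5) = 680·56 = 38080.
Probability = 38080/1081575 = 7616/216315.

7616/216315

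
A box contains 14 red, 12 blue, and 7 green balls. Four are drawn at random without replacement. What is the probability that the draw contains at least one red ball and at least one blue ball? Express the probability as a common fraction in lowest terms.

There are C(33,4) = 40920 possible draws.
By inclusion-exclusion on the complements, draws missing all red or all blue: C(19,4) + C(21,4) − C(7,4) = 3876 + 5985 − 35 = 9826.
So draws with at least one of each: 40920 − 9826 = 31094, probability 31094/40920 = 15547/20460.

15547/20460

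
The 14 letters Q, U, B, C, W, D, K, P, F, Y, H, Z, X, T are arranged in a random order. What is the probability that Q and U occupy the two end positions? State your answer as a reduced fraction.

There are 14! = 87178291200 arrangements.
Place Q and U at the ends in 2 ways, arrange the remaining 12 in 12! = 479001600 ways: 2·479001600 = 958003200.
Probability = 958003200/87178291200 = 1/91.

1/91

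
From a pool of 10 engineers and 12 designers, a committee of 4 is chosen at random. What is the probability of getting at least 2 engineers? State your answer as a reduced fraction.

12/19

Total selections: C(22,4) = 7315.
Count the complement (fewer than 2 engineers): C(10,0)·C(12,4) + C(10,1)·C(12,3) = 495 + 2200 = 2695.
Probability = 1 − 2695/7315 = 4620/7315 = 12/19.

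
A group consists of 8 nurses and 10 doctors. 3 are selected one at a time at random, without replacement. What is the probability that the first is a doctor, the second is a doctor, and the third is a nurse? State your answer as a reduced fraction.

Multiply the conditional probabilities at each draw: 10/18 · 9/17 · 8/16 = 720/4896 = 5/34.

5/34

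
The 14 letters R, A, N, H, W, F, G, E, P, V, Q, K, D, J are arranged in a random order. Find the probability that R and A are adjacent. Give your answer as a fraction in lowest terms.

1/7

There are 14! = 87178291200 arrangements.
Treat R and A as a block: 13! arrangements of the blocks × 2 orders within the block = 2·6227020800 = 12454041600.
Probability = 12454041600/87178291200 = 1/7.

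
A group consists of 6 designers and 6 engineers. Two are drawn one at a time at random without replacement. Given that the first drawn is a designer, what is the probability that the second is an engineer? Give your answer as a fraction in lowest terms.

6/11

After removing one designer, 11 remain: 5 designers and 6 engineers.
So the probability the next is an engineer is 6/11.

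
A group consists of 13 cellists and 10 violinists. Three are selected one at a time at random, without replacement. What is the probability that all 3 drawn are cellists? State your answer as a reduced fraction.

26/161

Multiply the conditional probabilities at each draw: 13/23 · 12/22 · 11/21 = 1716/10626 = 26/161.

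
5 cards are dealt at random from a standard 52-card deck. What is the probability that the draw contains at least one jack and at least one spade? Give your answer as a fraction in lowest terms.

There are C(52,5) = 2598960 possible draws.
By inclusion-exclusion on the complements, draws missing all jacks or all spades: C(48,5) + C(39,5) − C(36,5) = 1712304 + 575757 − 376992 = 1911069.
So draws with at least one of each: 2598960 − 1911069 = 687891, probability 687891/2598960 = 229297/866320.

229297/866320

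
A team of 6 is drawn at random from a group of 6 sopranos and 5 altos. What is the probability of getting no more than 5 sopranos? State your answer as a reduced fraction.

There are C(11,6) = 462 ways to choose the 6.
The complement is exactly 6 sopranos: C(6,6)·C(5,0) = 1.
Probability = 1 − 1/462 = 461/462.

461/462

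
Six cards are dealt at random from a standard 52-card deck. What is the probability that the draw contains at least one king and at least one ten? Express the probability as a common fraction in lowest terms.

718637/5089630

There are C(52,6) = 20358520 possible draws.
By inclusion-exclusion on the complements, draws missing all kings or all tens: C(48,6) + C(48,6) − C(44,6) = 12271512 + 12271512 − 7059052 = 17483972.
So draws with at least one of each: 20358520 − 17483972 = 2874548, probability 2874548/20358520 = 718637/5089630.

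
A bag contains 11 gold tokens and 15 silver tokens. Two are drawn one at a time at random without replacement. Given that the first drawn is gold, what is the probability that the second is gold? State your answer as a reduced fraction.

After removing one gold, 25 remain: 10 gold and 15 silver.
So the probability the next is gold is 10/25 = 2/5.

2/5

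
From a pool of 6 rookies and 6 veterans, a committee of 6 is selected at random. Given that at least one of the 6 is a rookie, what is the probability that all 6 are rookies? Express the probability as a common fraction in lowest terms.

1/923

Work in counts. Selections with at least one rookie: C(12,6) − C(6,6) = 924 − 1 = 923.
Of those, selections where all 6 are rookies: C(6,6) = 1.
Conditional probability = 1/923.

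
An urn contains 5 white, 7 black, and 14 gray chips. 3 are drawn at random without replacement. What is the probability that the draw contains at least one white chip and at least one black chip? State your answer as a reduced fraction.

133/520

There are C(26,3) = 2600 possible draws.
By inclusion-exclusion on the complements, draws missing all white or all black: C(21,3) + C(19,3) − C(14,3) = 1330 + 969 − 364 = 1935.
So draws with at least one of each: 2600 − 1935 = 665, probability 665/2600 = 133/520.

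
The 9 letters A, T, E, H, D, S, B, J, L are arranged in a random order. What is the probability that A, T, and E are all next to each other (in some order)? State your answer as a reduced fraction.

There are 9! = 362880 arrangements.
Treat the three as one block: 7! placements × 3! orders within the block = 5040·6 = 30240.
Probability = 30240/362880 = 1/12.

1/12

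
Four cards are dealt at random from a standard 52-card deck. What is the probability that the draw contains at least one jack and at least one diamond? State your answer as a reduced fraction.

There are C(52,4) = 270725 possible draws.
By inclusion-exclusion on the complements, draws missing all jacks or all diamonds: C(48,4) + C(39,4) − C(36,4) = 194580 + 82251 − 58905 = 217926.
So draws with at least one of each: 270725 − 217926 = 52799, probability 52799/270725.

52799/270725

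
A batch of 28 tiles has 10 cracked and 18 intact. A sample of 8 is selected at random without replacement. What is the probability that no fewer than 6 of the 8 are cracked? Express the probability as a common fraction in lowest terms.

109/9867

There are C(28,8) = 3108105 ways to choose the 8.
Favorable selections (no fewer than 6 cracked): C(10,6)·C(18,2) + C(10,7)·C(18,1) + C(10,8)·C(18,0) = 32130 + 2160 + 45 = 34335.
Probability = 34335/3108105 = 109/9867.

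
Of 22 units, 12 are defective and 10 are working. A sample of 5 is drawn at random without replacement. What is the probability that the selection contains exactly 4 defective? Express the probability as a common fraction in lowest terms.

The sample space is all 5-subsets of the 22: C(22,5) = 26334.
Selections with exactly 4 defective: choose 4 of the 12 defective and 1 of the 10 working, C(12,4)·C(10,1) = 495·10 = 4950.
Probability = 4950/26334 = 25/133.

25/133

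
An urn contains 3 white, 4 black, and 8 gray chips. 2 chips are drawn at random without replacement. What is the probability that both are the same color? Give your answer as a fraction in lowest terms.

There are C(15,2) = 105 ways to draw 2 chips.
All same color: C(3,2) + C(4,2) + C(8,2) = 3 + 6 + 28 = 37.
Probability = 37/105.

37/105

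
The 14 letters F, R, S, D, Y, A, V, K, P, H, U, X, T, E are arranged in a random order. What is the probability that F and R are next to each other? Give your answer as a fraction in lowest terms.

1/7

There are 14! = 87178291200 arrangements.
Treat F and R as a block: 13! arrangements of the blocks × 2 orders within the block = 2·6227020800 = 12454041600.
Probability = 12454041600/87178291200 = 1/7.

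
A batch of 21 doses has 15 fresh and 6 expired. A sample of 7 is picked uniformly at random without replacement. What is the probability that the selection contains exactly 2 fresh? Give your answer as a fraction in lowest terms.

7/1292

Total number of selections: C(21,7) = 116280.
Selections with exactly 2 fresh: choose 2 of the 15 fresh and 5 of the 6 expired, C(15,2)·C(6,5) = 105·6 = 630.
Probability = 630/116280 = 7/1292.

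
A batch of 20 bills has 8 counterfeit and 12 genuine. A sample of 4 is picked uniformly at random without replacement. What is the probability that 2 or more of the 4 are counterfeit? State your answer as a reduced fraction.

518/969

There are C(20,4) = 4845 ways to choose the 4.
Count the complement (fewer than 2 counterfeit): C(8,0)·C(12,4) + C(8,1)·C(12,3) = 495 + 1760 = 2255.
Probability = 1 − 2255/4845 = 2590/4845 = 518/969.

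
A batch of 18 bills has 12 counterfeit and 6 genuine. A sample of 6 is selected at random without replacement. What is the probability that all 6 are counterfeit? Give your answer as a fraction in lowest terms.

11/221

There are C(18,6) = 18564 possible selections.
Selections with all counterfeit: C(12,6) = 924.
Probability = 924/18564 = 11/221.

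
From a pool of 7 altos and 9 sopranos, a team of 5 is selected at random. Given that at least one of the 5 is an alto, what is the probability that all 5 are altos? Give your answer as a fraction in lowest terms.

Work in counts. Selections with at least one alto: C(16,5) − C(9,5) = 4368 − 126 = 4242.
Of those, selections where all 5 are altos: C(7,5) = 21.
Conditional probability = 21/4242 = 1/202.

1/202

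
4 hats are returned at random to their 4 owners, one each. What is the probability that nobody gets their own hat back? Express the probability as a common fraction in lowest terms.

3/8

There are 4! = 24 assignments.
By inclusion-exclusion, assignments with no fixed points: C(4,0)·4! − C(4,1)·3! + C(4,2)·2! − C(4,3)·1! + C(4,4)·0! = 9.
Probability = 9/24 = 3/8.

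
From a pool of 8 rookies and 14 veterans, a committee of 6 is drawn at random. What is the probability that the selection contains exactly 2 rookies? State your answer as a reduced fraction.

364/969

There are C(22,6) = 74613 ways to choose 6 from 22.
Selections with exactly 2 rookies: choose 2 of the 8 rookies and 4 of the 14 veterans, C(8,2)·C(14,4) = 28·1001 = 28028.
Probability = 28028/74613 = 364/969.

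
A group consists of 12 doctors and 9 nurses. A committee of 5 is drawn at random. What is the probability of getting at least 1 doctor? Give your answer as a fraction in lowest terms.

Total selections: C(21,5) = 20349.
The complement is all 5 are nurses: C(9,5) = 126.
Probability = 1 − 126/20349 = 20223/20349 = 321/323.

321/323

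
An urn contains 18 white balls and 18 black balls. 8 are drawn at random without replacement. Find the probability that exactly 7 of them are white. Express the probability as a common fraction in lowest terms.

There are C(36,8) = 30260340 ways to choose 8 from 36.
Selections with exactly 7 white: choose 7 of the 18 white and 1 of the 18 black, C(18,7)·C(18,1) = 31824·18 = 572832.
Probability = 572832/30260340 = 936/49445.

936/49445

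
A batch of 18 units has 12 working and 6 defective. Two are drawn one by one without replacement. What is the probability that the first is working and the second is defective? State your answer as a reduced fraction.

4/17

Multiply the conditional probabilities at each draw: 12/18 · 6/17 = 72/306 = 4/17.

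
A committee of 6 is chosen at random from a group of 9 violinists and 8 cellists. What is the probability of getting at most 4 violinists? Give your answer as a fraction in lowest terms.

31/34

There are C(17,6) = 12376 ways to choose the 6.
Count the complement (more than 4 violinists): C(9,5)·C(8,1) + C(9,6)·C(8,0) = 1008 + 84 = 1092.
Probability = 1 − 1092/12376 = 11284/12376 = 31/34.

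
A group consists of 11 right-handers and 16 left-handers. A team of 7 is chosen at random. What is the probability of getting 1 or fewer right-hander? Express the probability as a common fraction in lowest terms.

116/1035

Total selections: C(27,7) = 888030.
Favorable selections (1 or fewer right-hander): C(11,0)·C(16,7) + C(11,1)·C(16,6) = 11440 + 88088 = 99528.
Probability = 99528/888030 = 116/1035.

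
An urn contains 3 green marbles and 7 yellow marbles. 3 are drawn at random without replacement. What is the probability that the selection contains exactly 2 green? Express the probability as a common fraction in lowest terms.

7/40

There are C(10,3) = 120 ways to choose 3 from 10.
Selections with exactly 2 green: choose 2 of the 3 green and 1 of the 7 yellow, C(3,2)·C(7,1) = 3·7 = 21.
Probability = 21/120 = 7/40.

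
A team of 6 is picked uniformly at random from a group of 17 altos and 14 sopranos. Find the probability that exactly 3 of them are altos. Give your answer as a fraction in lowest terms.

The sample space is all 6-subsets of the 31: C(31,6) = 736281.
Selections with exactly 3 altos: choose 3 of the 17 altos and 3 of the 14 sopranos, C(17,3)·C(14,3) = 680·364 = 247520.
Probability = 247520/736281 = 2720/8091.

2720/8091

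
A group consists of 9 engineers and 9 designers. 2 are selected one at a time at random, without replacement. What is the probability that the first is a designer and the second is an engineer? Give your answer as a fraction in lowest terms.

9/34

Multiply the conditional probabilities at each draw: 9/18 · 9/17 = 81/306 = 9/34.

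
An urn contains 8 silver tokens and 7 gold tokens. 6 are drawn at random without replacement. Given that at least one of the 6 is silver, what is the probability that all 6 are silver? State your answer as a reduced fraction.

Work in counts. Selections with at least one silver: C(15,6) − C(7,6) = 5005 − 7 = 4998.
Of those, selections where all 6 are silver: C(8,6) = 28.
Conditional probability = 28/4998 = 2/357.

2/357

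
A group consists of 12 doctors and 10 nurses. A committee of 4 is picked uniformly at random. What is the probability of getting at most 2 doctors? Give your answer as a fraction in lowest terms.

There are C(22,4) = 7315 ways to choose the 4.
Count the complement (more than 2 doctors): C(12,3)·C(10,1) + C(12,4)·C(10,0) = 2200 + 495 = 2695.
Probability = 1 − 2695/7315 = 4620/7315 = 12/19.

12/19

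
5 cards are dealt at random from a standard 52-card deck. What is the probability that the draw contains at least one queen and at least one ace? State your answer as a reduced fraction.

There are C(52,5) = 2598960 possible draws.
By inclusion-exclusion on the complements, draws missing all queens or all aces: C(48,5) + C(48,5) − C(44,5) = 1712304 + 1712304 − 1086008 = 2338600.
So draws with at least one of each: 2598960 − 2338600 = 260360, probability 260360/2598960 = 6509/64974.

6509/64974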